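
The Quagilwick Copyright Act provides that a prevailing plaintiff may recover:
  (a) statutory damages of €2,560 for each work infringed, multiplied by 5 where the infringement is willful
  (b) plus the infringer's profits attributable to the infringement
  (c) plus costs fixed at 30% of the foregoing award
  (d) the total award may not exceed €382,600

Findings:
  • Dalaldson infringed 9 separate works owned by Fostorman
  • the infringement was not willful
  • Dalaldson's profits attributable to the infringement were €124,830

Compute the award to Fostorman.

Statutory damages: 9 × €2,560 = €23,040
Infringement not willful: no ×5 enhancement.
Combined award: €23,040 + €124,830 = €147,870
Costs: 30% of €147,870 = €44,361
Award plus costs: €147,870 + €44,361 = €192,231
Cap at €382,600: €192,231 is within the cap, no reduction.

€192,231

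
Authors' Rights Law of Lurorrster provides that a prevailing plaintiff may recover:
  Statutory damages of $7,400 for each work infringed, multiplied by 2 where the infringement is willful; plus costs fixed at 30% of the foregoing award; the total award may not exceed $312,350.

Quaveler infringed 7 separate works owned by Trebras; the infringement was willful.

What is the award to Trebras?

$134,680

Statutory damages: 7 × $7,400 = $51,800
Doubled: 2 × $51,800 = $103,600
Costs: 30% of $103,600 = $31,080
Award plus costs: $103,600 + $31,080 = $134,680
Cap at $312,350: $134,680 is within the cap, no reduction.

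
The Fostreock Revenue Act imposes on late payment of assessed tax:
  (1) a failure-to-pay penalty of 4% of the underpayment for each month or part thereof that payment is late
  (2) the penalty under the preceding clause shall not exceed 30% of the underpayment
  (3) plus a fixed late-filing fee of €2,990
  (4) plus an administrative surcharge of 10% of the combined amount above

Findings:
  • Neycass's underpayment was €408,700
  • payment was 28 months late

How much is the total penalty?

Accrued rate: 4% × 28 = 112%, capped at 30% → 30%
Failure-to-pay penalty: 30% of €408,700 = €122,610
Penalty before surcharge: €122,610 + €2,990 = €125,600
Administrative surcharge: 10% of €125,600 = €12,560
Total penalty: €125,600 + €12,560 = €138,160

€138,160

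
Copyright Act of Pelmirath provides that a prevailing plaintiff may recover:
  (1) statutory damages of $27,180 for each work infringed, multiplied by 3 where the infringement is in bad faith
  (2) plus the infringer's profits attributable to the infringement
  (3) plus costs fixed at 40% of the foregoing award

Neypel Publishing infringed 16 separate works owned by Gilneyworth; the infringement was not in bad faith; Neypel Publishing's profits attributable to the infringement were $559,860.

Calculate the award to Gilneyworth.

$1,392,636

Statutory damages: 16 × $27,180 = $434,880
Infringement not in bad faith: no ×3 enhancement.
Combined award: $434,880 + $559,860 = $994,740
Costs: 40% of $994,740 = $397,896
Award plus costs: $994,740 + $397,896 = $1,392,636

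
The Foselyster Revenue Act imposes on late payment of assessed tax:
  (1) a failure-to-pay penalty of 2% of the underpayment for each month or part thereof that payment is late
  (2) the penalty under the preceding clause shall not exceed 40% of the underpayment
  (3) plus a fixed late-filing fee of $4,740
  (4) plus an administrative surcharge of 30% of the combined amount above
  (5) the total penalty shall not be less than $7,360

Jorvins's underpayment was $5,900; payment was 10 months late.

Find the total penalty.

$7,696

Accrued rate: 2% × 10 = 20%, capped at 40% → 20%
Failure-to-pay penalty: 20% of $5,900 = $1,180
Penalty before surcharge: $1,180 + $4,740 = $5,920
Administrative surcharge: 30% of $5,920 = $1,776
Total penalty: $5,920 + $1,776 = $7,696
Minimum $7,360: $7,696 meets the minimum, no increase.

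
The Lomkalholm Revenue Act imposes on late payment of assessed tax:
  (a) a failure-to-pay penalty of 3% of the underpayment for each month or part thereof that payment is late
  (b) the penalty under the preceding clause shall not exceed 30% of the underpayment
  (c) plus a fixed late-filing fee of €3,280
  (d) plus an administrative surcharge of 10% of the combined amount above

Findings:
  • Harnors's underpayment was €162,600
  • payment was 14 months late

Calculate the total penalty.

Accrued rate: 3% × 14 = 42%, capped at 30% → 30%
Failure-to-pay penalty: 30% of €162,600 = €48,780
Penalty before surcharge: €48,780 + €3,280 = €52,060
Administrative surcharge: 10% of €52,060 = €5,206
Total penalty: €52,060 + €5,206 = €57,266

€57,266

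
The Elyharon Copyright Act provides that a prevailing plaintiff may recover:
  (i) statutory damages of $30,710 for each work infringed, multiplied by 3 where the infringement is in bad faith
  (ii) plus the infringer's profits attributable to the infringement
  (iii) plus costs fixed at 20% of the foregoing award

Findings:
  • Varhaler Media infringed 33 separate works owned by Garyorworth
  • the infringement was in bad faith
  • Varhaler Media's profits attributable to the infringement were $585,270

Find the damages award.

Statutory damages: 33 × $30,710 = $1,013,430
Trebled: 3 × $1,013,430 = $3,040,290
Combined award: $3,040,290 + $585,270 = $3,625,560
Costs: 20% of $3,625,560 = $725,112
Award plus costs: $3,625,560 + $725,112 = $4,350,672

$4,350,672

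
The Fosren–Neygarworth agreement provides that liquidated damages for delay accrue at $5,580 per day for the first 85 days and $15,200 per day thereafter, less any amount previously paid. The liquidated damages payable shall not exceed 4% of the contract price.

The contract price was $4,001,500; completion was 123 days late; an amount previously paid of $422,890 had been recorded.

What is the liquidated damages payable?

First 85 days: 85 × $5,580 = $474,300
Remaining days: (123 − 85) × $15,200 = $577,600
Accrued per-day damages: $474,300 + $577,600 = $1,051,900
Less amount previously paid: $1,051,900 − $422,890 = $629,010
Cap: 4% of $4,001,500 = $160,060
Cap at $160,060: $629,010 exceeds the cap → $160,060

$160,060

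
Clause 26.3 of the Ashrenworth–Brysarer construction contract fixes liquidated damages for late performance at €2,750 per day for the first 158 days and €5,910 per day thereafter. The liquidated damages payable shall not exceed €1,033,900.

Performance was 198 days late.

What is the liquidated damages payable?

Liquidated damages: €670,900

First 158 days: 158 × €2,750 = €434,500
Remaining days: (198 − 158) × €5,910 = €236,400
Accrued per-day damages: €434,500 + €236,400 = €670,900
Cap at €1,033,900: €670,900 is within the cap, no reduction.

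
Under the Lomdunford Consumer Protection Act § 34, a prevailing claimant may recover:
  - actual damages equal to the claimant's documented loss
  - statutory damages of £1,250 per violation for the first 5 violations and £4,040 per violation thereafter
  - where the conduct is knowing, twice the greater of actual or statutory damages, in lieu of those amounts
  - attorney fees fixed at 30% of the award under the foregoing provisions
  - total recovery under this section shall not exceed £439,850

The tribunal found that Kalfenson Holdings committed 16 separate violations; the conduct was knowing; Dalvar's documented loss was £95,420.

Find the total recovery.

First 5 violations: 5 × £1,250 = £6,250
Remaining violations: (16 − 5) × £4,040 = £44,440
Statutory damages: £6,250 + £44,440 = £50,690
Greater of actual damages (£95,420) or statutory damages (£50,690): £95,420
Doubled: 2 × £95,420 = £190,840
Attorney fees: 30% of £190,840 = £57,252
Total before cap: £190,840 + £57,252 = £248,092
Cap at £439,850: £248,092 is within the cap, no reduction.

£248,092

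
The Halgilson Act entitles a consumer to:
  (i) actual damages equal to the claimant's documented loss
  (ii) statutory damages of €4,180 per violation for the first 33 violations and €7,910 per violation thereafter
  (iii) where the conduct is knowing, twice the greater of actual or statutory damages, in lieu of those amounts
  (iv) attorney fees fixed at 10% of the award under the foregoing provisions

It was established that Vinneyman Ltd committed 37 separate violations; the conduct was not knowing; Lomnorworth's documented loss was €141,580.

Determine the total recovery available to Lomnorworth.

First 33 violations: 33 × €4,180 = €137,940
Remaining violations: (37 − 33) × €7,910 = €31,640
Statutory damages: €137,940 + €31,640 = €169,580
Conduct not knowing: the in-lieu enhancement does not apply.
Actual plus statutory damages: €141,580 + €169,580 = €311,160
Attorney fees: 10% of €311,160 = €31,116
Total recovery: €311,160 + €31,116 = €342,276

€342,276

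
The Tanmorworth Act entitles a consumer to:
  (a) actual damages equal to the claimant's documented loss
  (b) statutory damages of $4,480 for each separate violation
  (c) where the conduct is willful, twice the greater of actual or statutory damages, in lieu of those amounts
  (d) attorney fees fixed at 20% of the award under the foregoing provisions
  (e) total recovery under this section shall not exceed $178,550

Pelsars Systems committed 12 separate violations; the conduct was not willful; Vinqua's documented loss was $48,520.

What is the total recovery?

$122,736

Statutory damages: 12 × $4,480 = $53,760
Conduct not willful: the in-lieu enhancement does not apply.
Actual plus statutory damages: $48,520 + $53,760 = $102,280
Attorney fees: 20% of $102,280 = $20,456
Total before cap: $102,280 + $20,456 = $122,736
Cap at $178,550: $122,736 is within the cap, no reduction.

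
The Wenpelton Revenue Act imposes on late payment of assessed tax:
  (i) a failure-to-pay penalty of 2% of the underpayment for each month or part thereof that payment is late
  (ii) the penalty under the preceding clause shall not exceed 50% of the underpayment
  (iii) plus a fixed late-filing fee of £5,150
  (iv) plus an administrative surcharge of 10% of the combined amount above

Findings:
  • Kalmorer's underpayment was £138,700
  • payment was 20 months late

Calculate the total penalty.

£66,693

Accrued rate: 2% × 20 = 40%, capped at 50% → 40%
Failure-to-pay penalty: 40% of £138,700 = £55,480
Penalty before surcharge: £55,480 + £5,150 = £60,630
Administrative surcharge: 10% of £60,630 = £6,063
Total penalty: £60,630 + £6,063 = £66,693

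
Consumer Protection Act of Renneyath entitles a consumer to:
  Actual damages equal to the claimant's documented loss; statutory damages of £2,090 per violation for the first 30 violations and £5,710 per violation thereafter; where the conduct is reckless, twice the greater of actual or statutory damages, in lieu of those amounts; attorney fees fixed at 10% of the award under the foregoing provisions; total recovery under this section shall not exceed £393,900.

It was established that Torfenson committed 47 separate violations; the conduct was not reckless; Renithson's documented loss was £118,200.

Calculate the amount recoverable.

Total recovery: £305,767

First 30 violations: 30 × £2,090 = £62,700
Remaining violations: (47 − 30) × £5,710 = £97,070
Statutory damages: £62,700 + £97,070 = £159,770
Conduct not reckless: the in-lieu enhancement does not apply.
Actual plus statutory damages: £118,200 + £159,770 = £277,970
Attorney fees: 10% of £277,970 = £27,797
Total before cap: £277,970 + £27,797 = £305,767
Cap at £393,900: £305,767 is within the cap, no reduction.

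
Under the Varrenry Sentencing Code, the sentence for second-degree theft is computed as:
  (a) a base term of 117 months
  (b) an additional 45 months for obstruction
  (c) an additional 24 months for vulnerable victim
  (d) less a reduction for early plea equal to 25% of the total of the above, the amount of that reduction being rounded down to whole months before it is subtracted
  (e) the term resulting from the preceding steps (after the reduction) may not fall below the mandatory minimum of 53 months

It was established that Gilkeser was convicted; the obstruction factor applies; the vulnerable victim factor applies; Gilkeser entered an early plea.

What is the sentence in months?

140 months

Obstruction enhancement: +45 months
Vulnerable victim enhancement: +24 months
Adjusted term: 117 months + 45 months + 24 months = 186 months
Early plea reduction: 25% of 186 months = 46 months (rounded down)
After reduction: 186 − 46 = 140 months
Minimum 53 months: 140 months meets the minimum, no increase.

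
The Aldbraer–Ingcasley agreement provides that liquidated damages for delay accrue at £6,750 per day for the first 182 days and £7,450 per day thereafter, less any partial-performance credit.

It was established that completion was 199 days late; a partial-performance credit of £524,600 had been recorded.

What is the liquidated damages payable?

First 182 days: 182 × £6,750 = £1,228,500
Remaining days: (199 − 182) × £7,450 = £126,650
Accrued per-day damages: £1,228,500 + £126,650 = £1,355,150
Less partial-performance credit: £1,355,150 − £524,600 = £830,550

£830,550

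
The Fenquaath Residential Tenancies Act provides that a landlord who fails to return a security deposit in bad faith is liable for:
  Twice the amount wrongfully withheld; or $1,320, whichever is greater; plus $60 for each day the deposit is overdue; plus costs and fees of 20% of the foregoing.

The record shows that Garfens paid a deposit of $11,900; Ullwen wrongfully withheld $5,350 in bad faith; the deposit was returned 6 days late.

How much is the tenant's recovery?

Doubled: 2 × $5,350 = $10,700
Minimum $1,320: $10,700 meets the minimum, no increase.
Late-return penalty: 6 × $60 = $360
Damages plus late penalty: $10,700 + $360 = $11,060
Costs and fees: 20% of $11,060 = $2,212
Total recovery: $11,060 + $2,212 = $13,272

$13,272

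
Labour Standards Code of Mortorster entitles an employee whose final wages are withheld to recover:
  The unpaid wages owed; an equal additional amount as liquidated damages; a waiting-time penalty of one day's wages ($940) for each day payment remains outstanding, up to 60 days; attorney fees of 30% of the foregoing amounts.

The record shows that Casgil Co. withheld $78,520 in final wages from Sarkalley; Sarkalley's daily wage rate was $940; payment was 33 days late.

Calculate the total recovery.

Liquidated damages (equal amount): $78,520
Penalty days: min(33, 60) = 33
Waiting-time penalty: 33 × $940 = $31,020
Subtotal: $78,520 + $78,520 + $31,020 = $188,060
Attorney fees: 30% of $188,060 = $56,418
Total award: $188,060 + $56,418 = $244,478

$244,478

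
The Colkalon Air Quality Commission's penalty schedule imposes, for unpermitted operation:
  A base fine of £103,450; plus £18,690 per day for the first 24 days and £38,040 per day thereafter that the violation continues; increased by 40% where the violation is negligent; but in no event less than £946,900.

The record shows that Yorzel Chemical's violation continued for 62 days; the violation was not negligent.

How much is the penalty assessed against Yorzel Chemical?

First 24 days: 24 × £18,690 = £448,560
Remaining days: (62 − 24) × £38,040 = £1,445,520
Per-day component: £448,560 + £1,445,520 = £1,894,080
Base plus per-day: £103,450 + £1,894,080 = £1,997,530
The violation was not negligent: no 40% increase.
Minimum £946,900: £1,997,530 meets the minimum, no increase.

£1,997,530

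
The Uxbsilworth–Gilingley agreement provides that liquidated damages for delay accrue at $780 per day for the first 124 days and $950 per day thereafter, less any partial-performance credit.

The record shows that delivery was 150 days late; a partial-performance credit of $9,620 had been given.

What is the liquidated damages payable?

$111,800

First 124 days: 124 × $780 = $96,720
Remaining days: (150 − 124) × $950 = $24,700
Accrued per-day damages: $96,720 + $24,700 = $121,420
Less partial-performance credit: $121,420 − $9,620 = $111,800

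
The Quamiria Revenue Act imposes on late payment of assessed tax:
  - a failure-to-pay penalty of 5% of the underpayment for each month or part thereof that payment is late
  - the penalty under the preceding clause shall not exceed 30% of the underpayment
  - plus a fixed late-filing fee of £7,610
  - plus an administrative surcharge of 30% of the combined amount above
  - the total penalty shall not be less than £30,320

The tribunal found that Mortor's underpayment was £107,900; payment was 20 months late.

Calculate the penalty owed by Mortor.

Accrued rate: 5% × 20 = 100%, capped at 30% → 30%
Failure-to-pay penalty: 30% of £107,900 = £32,370
Penalty before surcharge: £32,370 + £7,610 = £39,980
Administrative surcharge: 30% of £39,980 = £11,994
Total penalty: £39,980 + £11,994 = £51,974
Minimum £30,320: £51,974 meets the minimum, no increase.

£51,974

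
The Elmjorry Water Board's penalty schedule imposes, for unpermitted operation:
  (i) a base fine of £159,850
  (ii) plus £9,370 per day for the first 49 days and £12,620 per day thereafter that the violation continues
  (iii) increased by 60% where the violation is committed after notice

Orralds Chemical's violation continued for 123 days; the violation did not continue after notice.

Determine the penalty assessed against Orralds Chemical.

£1,552,860

First 49 days: 49 × £9,370 = £459,130
Remaining days: (123 − 49) × £12,620 = £933,880
Per-day component: £459,130 + £933,880 = £1,393,010
Base plus per-day: £159,850 + £1,393,010 = £1,552,860
The violation did not continue after notice: no 60% increase.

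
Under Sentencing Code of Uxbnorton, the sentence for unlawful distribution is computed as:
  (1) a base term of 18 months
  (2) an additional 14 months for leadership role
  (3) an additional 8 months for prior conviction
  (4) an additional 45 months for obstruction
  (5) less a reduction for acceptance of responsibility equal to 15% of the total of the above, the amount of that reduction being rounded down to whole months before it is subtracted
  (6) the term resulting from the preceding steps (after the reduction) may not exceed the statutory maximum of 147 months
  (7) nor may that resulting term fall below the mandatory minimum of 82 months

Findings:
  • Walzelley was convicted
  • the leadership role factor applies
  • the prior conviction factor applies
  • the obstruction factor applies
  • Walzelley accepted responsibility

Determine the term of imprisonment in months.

82 months

Leadership role enhancement: +14 months
Prior conviction enhancement: +8 months
Obstruction enhancement: +45 months
Adjusted term: 18 months + 14 months + 8 months + 45 months = 85 months
Acceptance of responsibility reduction: 15% of 85 months = 12 months (rounded down)
After reduction: 85 − 12 = 73 months
Cap at 147 months: 73 months is within the cap, no reduction.
Minimum 82 months: 73 months is below the minimum → 82 months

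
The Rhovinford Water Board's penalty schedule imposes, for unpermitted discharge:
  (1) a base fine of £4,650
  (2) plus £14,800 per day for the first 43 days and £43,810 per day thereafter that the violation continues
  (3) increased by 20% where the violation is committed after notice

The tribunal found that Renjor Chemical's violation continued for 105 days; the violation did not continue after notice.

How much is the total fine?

First 43 days: 43 × £14,800 = £636,400
Remaining days: (105 − 43) × £43,810 = £2,716,220
Per-day component: £636,400 + £2,716,220 = £3,352,620
Base plus per-day: £4,650 + £3,352,620 = £3,357,270
The violation did not continue after notice: no 20% increase.

£3,357,270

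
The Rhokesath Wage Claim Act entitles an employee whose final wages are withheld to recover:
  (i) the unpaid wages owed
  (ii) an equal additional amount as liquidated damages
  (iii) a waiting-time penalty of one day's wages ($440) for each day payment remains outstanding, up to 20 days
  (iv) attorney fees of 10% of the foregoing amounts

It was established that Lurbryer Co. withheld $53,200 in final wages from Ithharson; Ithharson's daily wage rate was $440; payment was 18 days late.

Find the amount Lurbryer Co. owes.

$125,752

Liquidated damages (equal amount): $53,200
Penalty days: min(18, 20) = 18
Waiting-time penalty: 18 × $440 = $7,920
Subtotal: $53,200 + $53,200 + $7,920 = $114,320
Attorney fees: 10% of $114,320 = $11,432
Total award: $114,320 + $11,432 = $125,752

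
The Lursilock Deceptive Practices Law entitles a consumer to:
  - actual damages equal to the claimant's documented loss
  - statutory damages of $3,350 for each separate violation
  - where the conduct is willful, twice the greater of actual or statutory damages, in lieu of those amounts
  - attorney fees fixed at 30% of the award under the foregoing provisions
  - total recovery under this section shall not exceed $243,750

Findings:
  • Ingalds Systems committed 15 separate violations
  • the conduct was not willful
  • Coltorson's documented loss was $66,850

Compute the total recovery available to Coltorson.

Statutory damages: 15 × $3,350 = $50,250
Conduct not willful: the in-lieu enhancement does not apply.
Actual plus statutory damages: $66,850 + $50,250 = $117,100
Attorney fees: 30% of $117,100 = $35,130
Total before cap: $117,100 + $35,130 = $152,230
Cap at $243,750: $152,230 is within the cap, no reduction.

$152,230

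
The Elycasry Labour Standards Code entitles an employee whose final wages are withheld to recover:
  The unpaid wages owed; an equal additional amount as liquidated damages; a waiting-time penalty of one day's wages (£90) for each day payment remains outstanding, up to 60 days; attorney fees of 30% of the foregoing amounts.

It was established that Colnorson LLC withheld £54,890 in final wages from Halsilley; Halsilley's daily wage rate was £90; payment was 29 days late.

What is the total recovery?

£146,107

Liquidated damages (equal amount): £54,890
Penalty days: min(29, 60) = 29
Waiting-time penalty: 29 × £90 = £2,610
Subtotal: £54,890 + £54,890 + £2,610 = £112,390
Attorney fees: 30% of £112,390 = £33,717
Total award: £112,390 + £33,717 = £146,107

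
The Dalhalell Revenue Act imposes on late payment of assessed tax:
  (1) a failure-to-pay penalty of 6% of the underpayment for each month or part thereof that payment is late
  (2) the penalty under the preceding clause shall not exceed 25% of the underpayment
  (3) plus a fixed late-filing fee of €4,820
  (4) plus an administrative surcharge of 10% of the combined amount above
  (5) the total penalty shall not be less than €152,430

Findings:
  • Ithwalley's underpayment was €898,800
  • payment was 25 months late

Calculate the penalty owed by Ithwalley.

Accrued rate: 6% × 25 = 150%, capped at 25% → 25%
Failure-to-pay penalty: 25% of €898,800 = €224,700
Penalty before surcharge: €224,700 + €4,820 = €229,520
Administrative surcharge: 10% of €229,520 = €22,952
Total penalty: €229,520 + €22,952 = €252,472
Minimum €152,430: €252,472 meets the minimum, no increase.

€252,472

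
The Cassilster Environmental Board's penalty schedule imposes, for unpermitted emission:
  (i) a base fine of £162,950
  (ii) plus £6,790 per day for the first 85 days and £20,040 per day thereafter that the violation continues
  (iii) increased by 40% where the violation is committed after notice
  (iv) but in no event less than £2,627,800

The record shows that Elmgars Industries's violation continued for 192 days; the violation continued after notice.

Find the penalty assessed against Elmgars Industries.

First 85 days: 85 × £6,790 = £577,150
Remaining days: (192 − 85) × £20,040 = £2,144,280
Per-day component: £577,150 + £2,144,280 = £2,721,430
Base plus per-day: £162,950 + £2,721,430 = £2,884,380
Enhancement: 40% of £2,884,380 = £1,153,752
Enhanced fine: £2,884,380 + £1,153,752 = £4,038,132
Minimum £2,627,800: £4,038,132 meets the minimum, no increase.

Civil penalty: £4,038,132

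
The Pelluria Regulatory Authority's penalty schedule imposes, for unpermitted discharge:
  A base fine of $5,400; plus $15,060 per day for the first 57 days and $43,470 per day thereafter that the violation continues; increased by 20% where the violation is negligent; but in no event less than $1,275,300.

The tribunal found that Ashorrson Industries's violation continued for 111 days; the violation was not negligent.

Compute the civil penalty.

First 57 days: 57 × $15,060 = $858,420
Remaining days: (111 − 57) × $43,470 = $2,347,380
Per-day component: $858,420 + $2,347,380 = $3,205,800
Base plus per-day: $5,400 + $3,205,800 = $3,211,200
The violation was not negligent: no 20% increase.
Minimum $1,275,300: $3,211,200 meets the minimum, no increase.

$3,211,200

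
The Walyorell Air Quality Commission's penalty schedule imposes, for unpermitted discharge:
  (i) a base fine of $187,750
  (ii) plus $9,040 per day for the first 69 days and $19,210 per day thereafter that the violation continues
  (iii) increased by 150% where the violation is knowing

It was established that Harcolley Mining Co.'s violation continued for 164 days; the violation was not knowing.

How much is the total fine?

Civil penalty: $2,636,460

First 69 days: 69 × $9,040 = $623,760
Remaining days: (164 − 69) × $19,210 = $1,824,950
Per-day component: $623,760 + $1,824,950 = $2,448,710
Base plus per-day: $187,750 + $2,448,710 = $2,636,460
The violation was not knowing: no 150% increase.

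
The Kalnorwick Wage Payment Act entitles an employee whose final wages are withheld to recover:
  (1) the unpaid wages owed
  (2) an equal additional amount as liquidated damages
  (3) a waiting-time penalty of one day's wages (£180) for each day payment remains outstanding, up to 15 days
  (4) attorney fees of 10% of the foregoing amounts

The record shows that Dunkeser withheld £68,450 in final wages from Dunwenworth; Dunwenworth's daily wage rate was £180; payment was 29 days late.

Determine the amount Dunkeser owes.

Total award: £153,560

Liquidated damages (equal amount): £68,450
Penalty days: min(29, 15) = 15
Waiting-time penalty: 15 × £180 = £2,700
Subtotal: £68,450 + £68,450 + £2,700 = £139,600
Attorney fees: 10% of £139,600 = £13,960
Total award: £139,600 + £13,960 = £153,560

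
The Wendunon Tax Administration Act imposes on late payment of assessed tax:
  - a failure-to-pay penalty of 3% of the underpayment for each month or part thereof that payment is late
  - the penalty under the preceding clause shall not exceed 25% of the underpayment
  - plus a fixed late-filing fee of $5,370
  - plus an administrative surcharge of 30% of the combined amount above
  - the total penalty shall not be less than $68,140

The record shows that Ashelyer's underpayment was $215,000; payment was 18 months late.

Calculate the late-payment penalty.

Accrued rate: 3% × 18 = 54%, capped at 25% → 25%
Failure-to-pay penalty: 25% of $215,000 = $53,750
Penalty before surcharge: $53,750 + $5,370 = $59,120
Administrative surcharge: 30% of $59,120 = $17,736
Total penalty: $59,120 + $17,736 = $76,856
Minimum $68,140: $76,856 meets the minimum, no increase.

Penalty: $76,856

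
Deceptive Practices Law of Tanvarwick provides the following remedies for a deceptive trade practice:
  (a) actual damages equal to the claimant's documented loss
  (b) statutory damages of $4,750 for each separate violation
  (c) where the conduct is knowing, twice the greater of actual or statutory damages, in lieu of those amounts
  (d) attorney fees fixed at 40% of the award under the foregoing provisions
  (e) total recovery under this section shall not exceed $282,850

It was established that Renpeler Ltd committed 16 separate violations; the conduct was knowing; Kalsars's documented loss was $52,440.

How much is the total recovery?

Statutory damages: 16 × $4,750 = $76,000
Greater of actual damages ($52,440) or statutory damages ($76,000): $76,000
Doubled: 2 × $76,000 = $152,000
Attorney fees: 40% of $152,000 = $60,800
Total before cap: $152,000 + $60,800 = $212,800
Cap at $282,850: $212,800 is within the cap, no reduction.

$212,800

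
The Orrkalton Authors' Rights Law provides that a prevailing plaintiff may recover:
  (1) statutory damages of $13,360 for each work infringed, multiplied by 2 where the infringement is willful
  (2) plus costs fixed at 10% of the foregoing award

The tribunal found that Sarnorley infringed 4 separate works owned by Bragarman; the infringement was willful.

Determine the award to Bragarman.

Award: $117,568

Statutory damages: 4 × $13,360 = $53,440
Doubled: 2 × $53,440 = $106,880
Costs: 10% of $106,880 = $10,688
Award plus costs: $106,880 + $10,688 = $117,568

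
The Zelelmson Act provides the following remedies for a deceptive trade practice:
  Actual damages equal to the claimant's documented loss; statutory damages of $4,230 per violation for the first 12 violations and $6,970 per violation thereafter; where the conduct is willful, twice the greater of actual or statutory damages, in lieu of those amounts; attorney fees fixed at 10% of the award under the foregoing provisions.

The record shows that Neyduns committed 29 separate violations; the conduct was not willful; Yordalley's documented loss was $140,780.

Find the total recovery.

Total recovery: $341,033

First 12 violations: 12 × $4,230 = $50,760
Remaining violations: (29 − 12) × $6,970 = $118,490
Statutory damages: $50,760 + $118,490 = $169,250
Conduct not willful: the in-lieu enhancement does not apply.
Actual plus statutory damages: $140,780 + $169,250 = $310,030
Attorney fees: 10% of $310,030 = $31,003
Total recovery: $310,030 + $31,003 = $341,033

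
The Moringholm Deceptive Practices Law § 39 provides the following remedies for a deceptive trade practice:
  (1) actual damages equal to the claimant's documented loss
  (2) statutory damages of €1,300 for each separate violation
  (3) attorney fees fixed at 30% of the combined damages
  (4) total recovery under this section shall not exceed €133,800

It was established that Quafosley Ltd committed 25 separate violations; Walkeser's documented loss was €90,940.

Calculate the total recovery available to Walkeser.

Statutory damages: 25 × €1,300 = €32,500
Combined damages: €90,940 + €32,500 = €123,440
Attorney fees: 30% of €123,440 = €37,032
Total before cap: €123,440 + €37,032 = €160,472
Cap at €133,800: €160,472 exceeds the cap → €133,800

€133,800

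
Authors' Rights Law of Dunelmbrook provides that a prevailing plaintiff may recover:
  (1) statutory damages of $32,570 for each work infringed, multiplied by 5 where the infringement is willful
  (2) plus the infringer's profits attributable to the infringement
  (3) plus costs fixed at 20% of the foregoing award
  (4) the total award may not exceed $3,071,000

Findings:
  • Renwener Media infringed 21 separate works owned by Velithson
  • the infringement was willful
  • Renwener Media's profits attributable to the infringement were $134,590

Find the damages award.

Statutory damages: 21 × $32,570 = $683,970
Multiplied by 5: 5 × $683,970 = $3,419,850
Combined award: $3,419,850 + $134,590 = $3,554,440
Costs: 20% of $3,554,440 = $710,888
Award plus costs: $3,554,440 + $710,888 = $4,265,328
Cap at $3,071,000: $4,265,328 exceeds the cap → $3,071,000

$3,071,000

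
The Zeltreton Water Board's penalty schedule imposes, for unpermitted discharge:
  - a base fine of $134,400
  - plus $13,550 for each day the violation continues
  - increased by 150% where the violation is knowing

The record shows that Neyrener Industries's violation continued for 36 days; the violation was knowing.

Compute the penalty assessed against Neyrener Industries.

Per-day component: 36 × $13,550 = $487,800
Base plus per-day: $134,400 + $487,800 = $622,200
Enhancement: 150% of $622,200 = $933,300
Enhanced fine: $622,200 + $933,300 = $1,555,500

$1,555,500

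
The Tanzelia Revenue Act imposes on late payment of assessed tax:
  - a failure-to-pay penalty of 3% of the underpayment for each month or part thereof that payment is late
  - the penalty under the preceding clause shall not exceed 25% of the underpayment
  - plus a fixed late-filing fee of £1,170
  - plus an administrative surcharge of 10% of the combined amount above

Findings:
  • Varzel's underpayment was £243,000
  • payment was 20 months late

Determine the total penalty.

Accrued rate: 3% × 20 = 60%, capped at 25% → 25%
Failure-to-pay penalty: 25% of £243,000 = £60,750
Penalty before surcharge: £60,750 + £1,170 = £61,920
Administrative surcharge: 10% of £61,920 = £6,192
Total penalty: £61,920 + £6,192 = £68,112

£68,112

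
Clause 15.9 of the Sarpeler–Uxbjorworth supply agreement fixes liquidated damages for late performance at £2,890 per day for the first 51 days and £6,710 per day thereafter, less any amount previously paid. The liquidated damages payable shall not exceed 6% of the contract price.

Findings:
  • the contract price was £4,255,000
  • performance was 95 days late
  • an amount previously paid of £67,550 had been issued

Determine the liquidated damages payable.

£255,300

First 51 days: 51 × £2,890 = £147,390
Remaining days: (95 − 51) × £6,710 = £295,240
Accrued per-day damages: £147,390 + £295,240 = £442,630
Less amount previously paid: £442,630 − £67,550 = £375,080
Cap: 6% of £4,255,000 = £255,300
Cap at £255,300: £375,080 exceeds the cap → £255,300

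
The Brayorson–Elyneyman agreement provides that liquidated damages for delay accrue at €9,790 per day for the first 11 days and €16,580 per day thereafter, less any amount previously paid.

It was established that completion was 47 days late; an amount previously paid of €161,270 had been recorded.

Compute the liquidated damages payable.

Liquidated damages: €543,300

First 11 days: 11 × €9,790 = €107,690
Remaining days: (47 − 11) × €16,580 = €596,880
Accrued per-day damages: €107,690 + €596,880 = €704,570
Less amount previously paid: €704,570 − €161,270 = €543,300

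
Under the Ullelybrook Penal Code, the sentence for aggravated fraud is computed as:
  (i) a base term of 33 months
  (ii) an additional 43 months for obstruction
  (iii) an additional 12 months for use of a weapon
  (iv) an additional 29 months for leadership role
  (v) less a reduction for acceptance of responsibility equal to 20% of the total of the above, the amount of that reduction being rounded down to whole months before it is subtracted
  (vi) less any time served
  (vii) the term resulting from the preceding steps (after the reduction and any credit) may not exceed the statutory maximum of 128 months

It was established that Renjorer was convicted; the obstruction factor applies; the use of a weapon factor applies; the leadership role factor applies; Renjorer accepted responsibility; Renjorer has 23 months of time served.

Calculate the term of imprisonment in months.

Obstruction enhancement: +43 months
Use of a weapon enhancement: +12 months
Leadership role enhancement: +29 months
Adjusted term: 33 months + 43 months + 12 months + 29 months = 117 months
Acceptance of responsibility reduction: 20% of 117 months = 23 months (rounded down)
After reduction: 117 − 23 = 94 months
Less time served: 94 months − 23 months = 71 months
Cap at 128 months: 71 months is within the cap, no reduction.

71 months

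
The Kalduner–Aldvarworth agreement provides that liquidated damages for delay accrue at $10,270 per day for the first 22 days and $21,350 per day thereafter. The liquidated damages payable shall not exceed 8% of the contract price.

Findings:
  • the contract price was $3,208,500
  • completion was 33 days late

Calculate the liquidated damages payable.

Liquidated damages: $256,680

First 22 days: 22 × $10,270 = $225,940
Remaining days: (33 − 22) × $21,350 = $234,850
Accrued per-day damages: $225,940 + $234,850 = $460,790
Cap: 8% of $3,208,500 = $256,680
Cap at $256,680: $460,790 exceeds the cap → $256,680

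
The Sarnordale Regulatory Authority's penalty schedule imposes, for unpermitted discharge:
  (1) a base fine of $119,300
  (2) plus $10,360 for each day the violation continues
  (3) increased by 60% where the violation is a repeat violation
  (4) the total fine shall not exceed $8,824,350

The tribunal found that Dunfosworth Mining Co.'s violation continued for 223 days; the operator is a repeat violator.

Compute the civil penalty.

$3,887,328

Per-day component: 223 × $10,360 = $2,310,280
Base plus per-day: $119,300 + $2,310,280 = $2,429,580
Enhancement: 60% of $2,429,580 = $1,457,748
Enhanced fine: $2,429,580 + $1,457,748 = $3,887,328
Cap at $8,824,350: $3,887,328 is within the cap, no reduction.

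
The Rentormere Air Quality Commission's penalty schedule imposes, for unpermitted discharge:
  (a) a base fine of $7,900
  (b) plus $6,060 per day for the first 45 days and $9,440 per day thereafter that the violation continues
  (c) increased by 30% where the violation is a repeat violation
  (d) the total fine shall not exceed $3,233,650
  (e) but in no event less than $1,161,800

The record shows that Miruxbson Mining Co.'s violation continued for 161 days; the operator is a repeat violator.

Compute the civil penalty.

First 45 days: 45 × $6,060 = $272,700
Remaining days: (161 − 45) × $9,440 = $1,095,040
Per-day component: $272,700 + $1,095,040 = $1,367,740
Base plus per-day: $7,900 + $1,367,740 = $1,375,640
Enhancement: 30% of $1,375,640 = $412,692
Enhanced fine: $1,375,640 + $412,692 = $1,788,332
Cap at $3,233,650: $1,788,332 is within the cap, no reduction.
Minimum $1,161,800: $1,788,332 meets the minimum, no increase.

$1,788,332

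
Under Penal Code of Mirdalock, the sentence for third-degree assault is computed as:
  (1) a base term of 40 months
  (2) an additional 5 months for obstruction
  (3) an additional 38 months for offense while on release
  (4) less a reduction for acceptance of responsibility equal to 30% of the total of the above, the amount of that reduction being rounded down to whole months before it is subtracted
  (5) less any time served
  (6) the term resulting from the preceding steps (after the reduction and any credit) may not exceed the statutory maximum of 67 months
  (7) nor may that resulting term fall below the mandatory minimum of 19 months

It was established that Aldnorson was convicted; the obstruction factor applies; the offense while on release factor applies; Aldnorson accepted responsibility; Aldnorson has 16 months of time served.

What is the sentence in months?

43 months

Obstruction enhancement: +5 months
Offense while on release enhancement: +38 months
Adjusted term: 40 months + 5 months + 38 months = 83 months
Acceptance of responsibility reduction: 30% of 83 months = 24 months (rounded down)
After reduction: 83 − 24 = 59 months
Less time served: 59 months − 16 months = 43 months
Cap at 67 months: 43 months is within the cap, no reduction.
Minimum 19 months: 43 months meets the minimum, no increase.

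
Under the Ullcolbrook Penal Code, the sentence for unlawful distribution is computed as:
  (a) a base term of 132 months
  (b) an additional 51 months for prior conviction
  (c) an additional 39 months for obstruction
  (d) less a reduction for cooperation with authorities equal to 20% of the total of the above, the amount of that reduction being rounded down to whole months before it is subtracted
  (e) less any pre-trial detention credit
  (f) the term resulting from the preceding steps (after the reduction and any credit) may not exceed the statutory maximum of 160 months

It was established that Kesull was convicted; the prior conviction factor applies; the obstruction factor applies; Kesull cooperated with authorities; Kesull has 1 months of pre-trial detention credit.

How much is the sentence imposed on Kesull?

160 months

Prior conviction enhancement: +51 months
Obstruction enhancement: +39 months
Adjusted term: 132 months + 51 months + 39 months = 222 months
Cooperation with authorities reduction: 20% of 222 months = 44 months (rounded down)
After reduction: 222 − 44 = 178 months
Less pre-trial detention credit: 178 months − 1 months = 177 months
Cap at 160 months: 177 months exceeds the cap → 160 months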